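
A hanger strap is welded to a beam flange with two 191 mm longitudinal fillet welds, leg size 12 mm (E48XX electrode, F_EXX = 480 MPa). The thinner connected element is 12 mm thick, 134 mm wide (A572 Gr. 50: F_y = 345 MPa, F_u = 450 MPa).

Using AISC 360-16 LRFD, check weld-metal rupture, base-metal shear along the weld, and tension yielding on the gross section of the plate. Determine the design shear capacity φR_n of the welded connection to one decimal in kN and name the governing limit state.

499.3 kN (gross-section yield governs)

Weld metal: throat = 0.707×12 = 8.484 mm, L = 2×191 = 382 mm. φR_n = 0.75 × 0.6 × 480 × 8.484 × 382 = 700.0 kN.
Base metal shear (12 mm plate): yield φR_n = 1.0×0.6×345×12×382 = 948.9 kN; rupture φR_n = 0.75×0.6×450×12×382 = 928.3 kN; take 928.3 kN (rupture).
Tension yield (gross): A_g = 134×12 = 1608 mm². φR_n = 0.90 × 345 × 1608 = 499.3 kN.
Governing: min(700.0, 928.3, 499.3) = 499.3 kN → gross-section yield.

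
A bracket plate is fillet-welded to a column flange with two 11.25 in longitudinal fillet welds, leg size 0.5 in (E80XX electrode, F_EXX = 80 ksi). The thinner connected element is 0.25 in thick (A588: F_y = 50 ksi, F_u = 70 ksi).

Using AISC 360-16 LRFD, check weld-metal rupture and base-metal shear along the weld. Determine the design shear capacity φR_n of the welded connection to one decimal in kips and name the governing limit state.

Weld metal: throat = 0.707×0.5 = 0.3535 in, L = 2×11.25 = 22.5 in. φR_n = 0.75 × 0.6 × 80 × 0.3535 × 22.5 = 286.3 kips.
Base metal shear (0.25 in plate): yield φR_n = 1.0×0.6×50×0.25×22.5 = 168.8 kips; rupture φR_n = 0.75×0.6×70×0.25×22.5 = 177.2 kips; take 168.8 kips (yield).
Governing: min(286.3, 168.8) = 168.8 kips → base-metal shear.

168.8 kips (base-metal shear governs)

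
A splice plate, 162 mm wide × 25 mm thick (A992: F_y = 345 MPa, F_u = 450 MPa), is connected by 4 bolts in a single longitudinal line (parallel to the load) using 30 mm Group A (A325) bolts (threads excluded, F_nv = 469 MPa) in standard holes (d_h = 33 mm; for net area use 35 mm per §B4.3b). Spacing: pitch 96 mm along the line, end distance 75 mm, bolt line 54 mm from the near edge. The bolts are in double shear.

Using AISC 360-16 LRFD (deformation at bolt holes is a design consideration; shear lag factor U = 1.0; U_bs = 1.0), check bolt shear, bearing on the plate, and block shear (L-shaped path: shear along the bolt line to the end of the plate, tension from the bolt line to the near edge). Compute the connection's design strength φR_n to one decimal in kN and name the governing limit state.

1525.5 kN (block shear governs)

Bolt shear: A_b = π(30)²/4 = 706.86 mm². φR_n = 0.75 × 469 × 706.86 × 4 × 2 = 1989.1 kN.
Bearing (25 mm plate, F_u = 450 MPa): end bolts L_c = 75 − 33/2 = 58.5, R_n = min(1.2×58.5×25×450, 2.4×30×25×450) = 789.75 kN/bolt; interior L_c = 96 − 33 = 63, R_n = 810 kN/bolt. φR_n = 0.75 × (1×789.75 + 3×810) = 2414.8 kN.
Block shear: shear path 1×[75+3×96] = 1×363 mm, A_gv = 9075, A_nv = 1×(363 − 3.5×35)×25 = 6012.5 mm²; tension to near edge: (54 − 0.5×35)×25 = 912.5 mm². R_n = min(0.6×450×6012.5, 0.6×345×9075) + 1.0×450×912.5 = min(1623.4, 1878.5) + 410.63 = 2034 kN. φR_n = 0.75 × 2034 = 1525.5 kN.
Governing: min(1989.1, 2414.8, 1525.5) = 1525.5 kN → block shear.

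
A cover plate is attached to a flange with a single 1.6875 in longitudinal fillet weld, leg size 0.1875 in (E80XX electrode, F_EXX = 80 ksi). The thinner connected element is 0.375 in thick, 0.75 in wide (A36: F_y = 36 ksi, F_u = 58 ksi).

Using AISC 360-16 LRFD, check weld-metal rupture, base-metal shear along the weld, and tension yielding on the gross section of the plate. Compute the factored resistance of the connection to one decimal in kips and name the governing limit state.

Weld metal: throat = 0.707×0.1875 = 0.13256 in, L = 1.6875 in. φR_n = 0.75 × 0.6 × 80 × 0.13256 × 1.6875 = 8.1 kips.
Base metal shear (0.375 in plate): yield φR_n = 1.0×0.6×36×0.375×1.6875 = 13.7 kips; rupture φR_n = 0.75×0.6×58×0.375×1.6875 = 16.5 kips; take 13.7 kips (yield).
Tension yield (gross): A_g = 0.75×0.375 = 0.28125 in². φR_n = 0.90 × 36 × 0.28125 = 9.1 kips.
Governing: min(8.1, 13.7, 9.1) = 8.1 kips → weld metal.

8.1 kips (weld metal governs)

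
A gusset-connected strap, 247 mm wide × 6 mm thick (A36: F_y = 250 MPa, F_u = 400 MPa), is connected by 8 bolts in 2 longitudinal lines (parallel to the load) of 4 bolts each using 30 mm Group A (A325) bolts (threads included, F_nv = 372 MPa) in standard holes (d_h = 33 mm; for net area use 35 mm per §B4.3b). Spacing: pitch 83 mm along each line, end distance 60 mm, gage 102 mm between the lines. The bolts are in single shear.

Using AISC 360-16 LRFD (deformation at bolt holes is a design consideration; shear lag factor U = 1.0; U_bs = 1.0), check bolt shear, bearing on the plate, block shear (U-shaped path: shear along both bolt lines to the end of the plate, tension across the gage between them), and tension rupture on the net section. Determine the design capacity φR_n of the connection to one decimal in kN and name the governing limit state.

318.6 kN (net-section rupture governs)

Bolt shear: A_b = π(30)²/4 = 706.86 mm². φR_n = 0.75 × 372 × 706.86 × 8 × 1 = 1577.7 kN.
Bearing (6 mm plate, F_u = 400 MPa): end bolts L_c = 60 − 33/2 = 43.5, R_n = min(1.2×43.5×6×400, 2.4×30×6×400) = 125.28 kN/bolt; interior L_c = 83 − 33 = 50, R_n = 144 kN/bolt. φR_n = 0.75 × (2×125.28 + 6×144) = 835.9 kN.
Block shear: shear path 2×[60+3×83] = 2×309 mm, A_gv = 3708, A_nv = 2×(309 − 3.5×35)×6 = 2238 mm²; tension across gage: (102 − 1×35)×6 = 402 mm². R_n = min(0.6×400×2238, 0.6×250×3708) + 1.0×400×402 = min(537.12, 556.2) + 160.8 = 697.92 kN. φR_n = 0.75 × 697.92 = 523.4 kN.
Tension rupture (net): A_n = (247 − 2×35)×6 = 1062 mm² (U = 1.0, A_e = A_n). φR_n = 0.75 × 400 × 1062 = 318.6 kN.
Governing: min(1577.7, 835.9, 523.4, 318.6) = 318.6 kN → net-section rupture.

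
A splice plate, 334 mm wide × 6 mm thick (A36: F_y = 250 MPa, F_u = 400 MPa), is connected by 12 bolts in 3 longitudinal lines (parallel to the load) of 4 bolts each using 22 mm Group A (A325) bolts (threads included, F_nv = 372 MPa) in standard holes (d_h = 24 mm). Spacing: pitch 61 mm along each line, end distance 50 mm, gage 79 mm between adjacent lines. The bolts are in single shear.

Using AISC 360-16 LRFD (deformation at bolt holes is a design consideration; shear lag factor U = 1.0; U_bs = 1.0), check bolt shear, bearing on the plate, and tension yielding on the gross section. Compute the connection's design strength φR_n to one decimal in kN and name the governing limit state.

Bolt shear: A_b = π(22)²/4 = 380.13 mm². φR_n = 0.75 × 372 × 380.13 × 12 × 1 = 1272.7 kN.
Bearing (6 mm plate, F_u = 400 MPa): end bolts L_c = 50 − 24/2 = 38, R_n = min(1.2×38×6×400, 2.4×22×6×400) = 109.44 kN/bolt; interior L_c = 61 − 24 = 37, R_n = 106.56 kN/bolt. φR_n = 0.75 × (3×109.44 + 9×106.56) = 965.5 kN.
Tension yield (gross): A_g = 334×6 = 2004 mm². φR_n = 0.90 × 250 × 2004 = 450.9 kN.
Governing: min(1272.7, 965.5, 450.9) = 450.9 kN → gross-section yield.

450.9 kN (gross-section yield governs)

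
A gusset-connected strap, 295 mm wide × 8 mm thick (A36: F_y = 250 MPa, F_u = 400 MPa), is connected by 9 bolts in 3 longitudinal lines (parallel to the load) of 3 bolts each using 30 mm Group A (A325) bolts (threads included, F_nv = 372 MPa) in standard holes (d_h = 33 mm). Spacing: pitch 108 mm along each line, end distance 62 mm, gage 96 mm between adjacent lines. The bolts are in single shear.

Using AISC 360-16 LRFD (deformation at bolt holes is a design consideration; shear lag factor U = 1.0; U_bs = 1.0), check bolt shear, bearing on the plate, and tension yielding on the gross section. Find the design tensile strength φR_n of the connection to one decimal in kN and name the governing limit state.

Bolt shear: A_b = π(30)²/4 = 706.86 mm². φR_n = 0.75 × 372 × 706.86 × 9 × 1 = 1774.9 kN.
Bearing (8 mm plate, F_u = 400 MPa): end bolts L_c = 62 − 33/2 = 45.5, R_n = min(1.2×45.5×8×400, 2.4×30×8×400) = 174.72 kN/bolt; interior L_c = 108 − 33 = 75, R_n = 230.4 kN/bolt. φR_n = 0.75 × (3×174.72 + 6×230.4) = 1429.9 kN.
Tension yield (gross): A_g = 295×8 = 2360 mm². φR_n = 0.90 × 250 × 2360 = 531.0 kN.
Governing: min(1774.9, 1429.9, 531.0) = 531.0 kN → gross-section yield.

531.0 kN (gross-section yield governs)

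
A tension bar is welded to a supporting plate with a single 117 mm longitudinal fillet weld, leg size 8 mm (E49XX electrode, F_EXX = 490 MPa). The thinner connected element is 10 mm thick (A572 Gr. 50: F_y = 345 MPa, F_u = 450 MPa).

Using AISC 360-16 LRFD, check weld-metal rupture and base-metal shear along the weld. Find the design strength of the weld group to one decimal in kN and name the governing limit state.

Weld metal: throat = 0.707×8 = 5.656 mm, L = 117 mm. φR_n = 0.75 × 0.6 × 490 × 5.656 × 117 = 145.9 kN.
Base metal shear (10 mm plate): yield φR_n = 1.0×0.6×345×10×117 = 242.2 kN; rupture φR_n = 0.75×0.6×450×10×117 = 236.9 kN; take 236.9 kN (rupture).
Governing: min(145.9, 236.9) = 145.9 kN → weld metal.

145.9 kN (weld metal governs)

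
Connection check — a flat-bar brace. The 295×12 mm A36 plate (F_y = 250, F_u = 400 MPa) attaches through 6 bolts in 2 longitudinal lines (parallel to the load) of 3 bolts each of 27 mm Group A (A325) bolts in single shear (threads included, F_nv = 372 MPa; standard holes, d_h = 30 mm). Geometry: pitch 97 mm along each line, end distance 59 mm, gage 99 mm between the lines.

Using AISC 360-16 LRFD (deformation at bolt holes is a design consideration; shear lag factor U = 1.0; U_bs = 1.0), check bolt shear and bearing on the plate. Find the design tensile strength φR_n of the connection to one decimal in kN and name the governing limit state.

Bolt shear: A_b = π(27)²/4 = 572.56 mm². φR_n = 0.75 × 372 × 572.56 × 6 × 1 = 958.5 kN.
Bearing (12 mm plate, F_u = 400 MPa): end bolts L_c = 59 − 30/2 = 44, R_n = min(1.2×44×12×400, 2.4×27×12×400) = 253.44 kN/bolt; interior L_c = 97 − 30 = 67, R_n = 311.04 kN/bolt. φR_n = 0.75 × (2×253.44 + 4×311.04) = 1313.3 kN.
Governing: min(958.5, 1313.3) = 958.5 kN → bolt shear.

958.5 kN (bolt shear governs)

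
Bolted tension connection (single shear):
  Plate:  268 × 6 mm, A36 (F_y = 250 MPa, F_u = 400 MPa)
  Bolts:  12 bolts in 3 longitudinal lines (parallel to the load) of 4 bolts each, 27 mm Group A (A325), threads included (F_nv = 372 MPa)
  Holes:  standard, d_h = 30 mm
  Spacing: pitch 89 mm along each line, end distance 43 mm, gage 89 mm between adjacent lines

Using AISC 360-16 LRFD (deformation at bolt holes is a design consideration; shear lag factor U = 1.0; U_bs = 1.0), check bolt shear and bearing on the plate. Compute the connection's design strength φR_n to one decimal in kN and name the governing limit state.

Bolt shear: A_b = π(27)²/4 = 572.56 mm². φR_n = 0.75 × 372 × 572.56 × 12 × 1 = 1916.9 kN.
Bearing (6 mm plate, F_u = 400 MPa): end bolts L_c = 43 − 30/2 = 28, R_n = min(1.2×28×6×400, 2.4×27×6×400) = 80.64 kN/bolt; interior L_c = 89 − 30 = 59, R_n = 155.52 kN/bolt. φR_n = 0.75 × (3×80.64 + 9×155.52) = 1231.2 kN.
Governing: min(1916.9, 1231.2) = 1231.2 kN → bearing.

1231.2 kN (bearing governs)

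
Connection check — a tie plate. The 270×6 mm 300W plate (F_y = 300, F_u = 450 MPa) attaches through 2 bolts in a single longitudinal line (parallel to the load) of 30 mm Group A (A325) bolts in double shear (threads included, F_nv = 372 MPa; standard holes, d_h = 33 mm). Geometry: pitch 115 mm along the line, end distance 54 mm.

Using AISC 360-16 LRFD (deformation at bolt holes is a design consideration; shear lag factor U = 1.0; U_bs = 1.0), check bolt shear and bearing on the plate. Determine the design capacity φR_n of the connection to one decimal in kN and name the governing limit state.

236.9 kN (bearing governs)

Bolt shear: A_b = π(30)²/4 = 706.86 mm². φR_n = 0.75 × 372 × 706.86 × 2 × 2 = 788.9 kN.
Bearing (6 mm plate, F_u = 450 MPa): end bolts L_c = 54 − 33/2 = 37.5, R_n = min(1.2×37.5×6×450, 2.4×30×6×450) = 121.5 kN/bolt; interior L_c = 115 − 33 = 82, R_n = 194.4 kN/bolt. φR_n = 0.75 × (1×121.5 + 1×194.4) = 236.9 kN.
Governing: min(788.9, 236.9) = 236.9 kN → bearing.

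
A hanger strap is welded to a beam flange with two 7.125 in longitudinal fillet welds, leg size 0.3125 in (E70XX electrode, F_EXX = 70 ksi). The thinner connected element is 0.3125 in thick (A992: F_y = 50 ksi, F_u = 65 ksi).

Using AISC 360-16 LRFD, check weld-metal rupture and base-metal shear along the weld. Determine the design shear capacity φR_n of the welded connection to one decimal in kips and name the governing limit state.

Weld metal: throat = 0.707×0.3125 = 0.22094 in, L = 2×7.125 = 14.25 in. φR_n = 0.75 × 0.6 × 70 × 0.22094 × 14.25 = 99.2 kips.
Base metal shear (0.3125 in plate): yield φR_n = 1.0×0.6×50×0.3125×14.25 = 133.6 kips; rupture φR_n = 0.75×0.6×65×0.3125×14.25 = 130.3 kips; take 130.3 kips (rupture).
Governing: min(99.2, 130.3) = 99.2 kips → weld metal.

99.2 kips (weld metal governs)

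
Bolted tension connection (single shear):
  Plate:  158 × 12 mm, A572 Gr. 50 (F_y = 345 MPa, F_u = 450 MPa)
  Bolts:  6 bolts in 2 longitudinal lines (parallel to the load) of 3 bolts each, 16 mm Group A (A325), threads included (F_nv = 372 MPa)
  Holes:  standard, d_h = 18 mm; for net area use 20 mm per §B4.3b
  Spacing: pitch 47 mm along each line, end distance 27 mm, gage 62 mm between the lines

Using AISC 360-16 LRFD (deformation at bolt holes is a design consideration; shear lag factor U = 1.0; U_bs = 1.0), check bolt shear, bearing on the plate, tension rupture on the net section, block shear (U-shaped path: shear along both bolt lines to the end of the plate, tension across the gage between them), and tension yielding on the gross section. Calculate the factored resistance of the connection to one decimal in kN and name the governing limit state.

Bolt shear: A_b = π(16)²/4 = 201.06 mm². φR_n = 0.75 × 372 × 201.06 × 6 × 1 = 336.6 kN.
Bearing (12 mm plate, F_u = 450 MPa): end bolts L_c = 27 − 18/2 = 18, R_n = min(1.2×18×12×450, 2.4×16×12×450) = 116.64 kN/bolt; interior L_c = 47 − 18 = 29, R_n = 187.92 kN/bolt. φR_n = 0.75 × (2×116.64 + 4×187.92) = 738.7 kN.
Tension rupture (net): A_n = (158 − 2×20)×12 = 1416 mm² (U = 1.0, A_e = A_n). φR_n = 0.75 × 450 × 1416 = 477.9 kN.
Block shear: shear path 2×[27+2×47] = 2×121 mm, A_gv = 2904, A_nv = 2×(121 − 2.5×20)×12 = 1704 mm²; tension across gage: (62 − 1×20)×12 = 504 mm². R_n = min(0.6×450×1704, 0.6×345×2904) + 1.0×450×504 = min(460.08, 601.13) + 226.8 = 686.88 kN. φR_n = 0.75 × 686.88 = 515.2 kN.
Tension yield (gross): A_g = 158×12 = 1896 mm². φR_n = 0.90 × 345 × 1896 = 588.7 kN.
Governing: min(336.6, 738.7, 477.9, 515.2, 588.7) = 336.6 kN → bolt shear.

336.6 kN (bolt shear governs)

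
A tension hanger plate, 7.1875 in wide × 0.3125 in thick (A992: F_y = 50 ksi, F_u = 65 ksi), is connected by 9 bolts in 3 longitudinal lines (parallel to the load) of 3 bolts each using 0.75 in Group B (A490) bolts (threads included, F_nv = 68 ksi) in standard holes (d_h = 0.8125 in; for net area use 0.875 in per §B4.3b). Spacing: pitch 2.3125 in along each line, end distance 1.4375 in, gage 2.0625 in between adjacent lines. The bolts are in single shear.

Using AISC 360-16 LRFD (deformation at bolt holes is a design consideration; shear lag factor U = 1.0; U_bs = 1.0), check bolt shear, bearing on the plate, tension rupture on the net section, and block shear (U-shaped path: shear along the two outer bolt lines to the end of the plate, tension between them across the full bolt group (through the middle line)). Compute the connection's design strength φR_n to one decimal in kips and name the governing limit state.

69.5 kips (net-section rupture governs)

Bolt shear: A_b = π(0.75)²/4 = 0.44179 in². φR_n = 0.75 × 68 × 0.44179 × 9 × 1 = 202.8 kips.
Bearing (0.3125 in plate, F_u = 65 ksi): end bolts L_c = 1.4375 − 0.8125/2 = 1.03125, R_n = min(1.2×1.03125×0.3125×65, 2.4×0.75×0.3125×65) = 25.137 kips/bolt; interior L_c = 2.3125 − 0.8125 = 1.5, R_n = 36.563 kips/bolt. φR_n = 0.75 × (3×25.137 + 6×36.563) = 221.1 kips.
Tension rupture (net): A_n = (7.1875 − 3×0.875)×0.3125 = 1.4258 in² (U = 1.0, A_e = A_n). φR_n = 0.75 × 65 × 1.4258 = 69.5 kips.
Block shear: shear path 2×[1.4375+2×2.3125] = 2×6.0625 in, A_gv = 3.7891, A_nv = 2×(6.0625 − 2.5×0.875)×0.3125 = 2.4219 in²; tension across gage: (4.125 − 2×0.875)×0.3125 = 0.74219 in². R_n = min(0.6×65×2.4219, 0.6×50×3.7891) + 1.0×65×0.74219 = min(94.454, 113.67) + 48.242 = 142.7 kips. φR_n = 0.75 × 142.7 = 107.0 kips.
Governing: min(202.8, 221.1, 69.5, 107.0) = 69.5 kips → net-section rupture.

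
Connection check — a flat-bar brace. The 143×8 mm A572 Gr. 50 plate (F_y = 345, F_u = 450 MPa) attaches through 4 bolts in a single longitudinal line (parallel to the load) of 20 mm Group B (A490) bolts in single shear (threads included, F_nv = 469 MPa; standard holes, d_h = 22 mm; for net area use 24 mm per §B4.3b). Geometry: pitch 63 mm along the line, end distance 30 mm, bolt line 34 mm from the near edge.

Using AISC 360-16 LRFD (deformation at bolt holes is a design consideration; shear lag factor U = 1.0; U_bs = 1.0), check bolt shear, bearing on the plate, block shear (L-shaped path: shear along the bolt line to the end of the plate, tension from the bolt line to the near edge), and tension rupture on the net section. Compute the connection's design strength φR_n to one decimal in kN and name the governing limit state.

278.1 kN (block shear governs)

Bolt shear: A_b = π(20)²/4 = 314.16 mm². φR_n = 0.75 × 469 × 314.16 × 4 × 1 = 442.0 kN.
Bearing (8 mm plate, F_u = 450 MPa): end bolts L_c = 30 − 22/2 = 19, R_n = min(1.2×19×8×450, 2.4×20×8×450) = 82.08 kN/bolt; interior L_c = 63 − 22 = 41, R_n = 172.8 kN/bolt. φR_n = 0.75 × (1×82.08 + 3×172.8) = 450.4 kN.
Block shear: shear path 1×[30+3×63] = 1×219 mm, A_gv = 1752, A_nv = 1×(219 − 3.5×24)×8 = 1080 mm²; tension to near edge: (34 − 0.5×24)×8 = 176 mm². R_n = min(0.6×450×1080, 0.6×345×1752) + 1.0×450×176 = min(291.6, 362.66) + 79.2 = 370.8 kN. φR_n = 0.75 × 370.8 = 278.1 kN.
Tension rupture (net): A_n = (143 − 1×24)×8 = 952 mm² (U = 1.0, A_e = A_n). φR_n = 0.75 × 450 × 952 = 321.3 kN.
Governing: min(442.0, 450.4, 278.1, 321.3) = 278.1 kN → block shear.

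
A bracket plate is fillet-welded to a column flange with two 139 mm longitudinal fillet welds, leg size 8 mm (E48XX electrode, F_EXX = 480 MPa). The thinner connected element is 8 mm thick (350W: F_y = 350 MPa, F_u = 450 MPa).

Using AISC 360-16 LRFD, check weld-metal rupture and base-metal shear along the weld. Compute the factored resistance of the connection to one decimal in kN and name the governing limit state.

Weld metal: throat = 0.707×8 = 5.656 mm, L = 2×139 = 278 mm. φR_n = 0.75 × 0.6 × 480 × 5.656 × 278 = 339.6 kN.
Base metal shear (8 mm plate): yield φR_n = 1.0×0.6×350×8×278 = 467.0 kN; rupture φR_n = 0.75×0.6×450×8×278 = 450.4 kN; take 450.4 kN (rupture).
Governing: min(339.6, 450.4) = 339.6 kN → weld metal.

339.6 kN (weld metal governs)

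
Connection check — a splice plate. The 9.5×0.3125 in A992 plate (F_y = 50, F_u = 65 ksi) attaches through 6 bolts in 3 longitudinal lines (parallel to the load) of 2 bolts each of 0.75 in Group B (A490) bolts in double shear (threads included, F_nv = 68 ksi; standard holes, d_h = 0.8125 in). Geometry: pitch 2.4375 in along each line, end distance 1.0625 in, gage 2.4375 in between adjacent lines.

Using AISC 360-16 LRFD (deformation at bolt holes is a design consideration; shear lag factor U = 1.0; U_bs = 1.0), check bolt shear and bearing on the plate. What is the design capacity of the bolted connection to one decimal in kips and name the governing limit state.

118.3 kips (bearing governs)

Bolt shear: A_b = π(0.75)²/4 = 0.44179 in². φR_n = 0.75 × 68 × 0.44179 × 6 × 2 = 270.4 kips.
Bearing (0.3125 in plate, F_u = 65 ksi): end bolts L_c = 1.0625 − 0.8125/2 = 0.65625, R_n = min(1.2×0.65625×0.3125×65, 2.4×0.75×0.3125×65) = 15.996 kips/bolt; interior L_c = 2.4375 − 0.8125 = 1.625, R_n = 36.563 kips/bolt. φR_n = 0.75 × (3×15.996 + 3×36.563) = 118.3 kips.
Governing: min(270.4, 118.3) = 118.3 kips → bearing.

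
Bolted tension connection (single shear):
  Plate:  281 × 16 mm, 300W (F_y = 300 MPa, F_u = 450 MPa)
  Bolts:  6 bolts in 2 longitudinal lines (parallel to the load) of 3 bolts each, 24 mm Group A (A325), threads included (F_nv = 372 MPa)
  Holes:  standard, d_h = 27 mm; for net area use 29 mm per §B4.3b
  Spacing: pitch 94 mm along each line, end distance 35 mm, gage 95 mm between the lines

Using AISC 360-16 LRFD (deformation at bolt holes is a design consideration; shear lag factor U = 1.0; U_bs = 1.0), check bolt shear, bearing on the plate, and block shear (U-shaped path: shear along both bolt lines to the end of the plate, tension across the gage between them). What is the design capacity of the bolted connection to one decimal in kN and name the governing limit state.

Bolt shear: A_b = π(24)²/4 = 452.39 mm². φR_n = 0.75 × 372 × 452.39 × 6 × 1 = 757.3 kN.
Bearing (16 mm plate, F_u = 450 MPa): end bolts L_c = 35 − 27/2 = 21.5, R_n = min(1.2×21.5×16×450, 2.4×24×16×450) = 185.76 kN/bolt; interior L_c = 94 − 27 = 67, R_n = 414.72 kN/bolt. φR_n = 0.75 × (2×185.76 + 4×414.72) = 1522.8 kN.
Block shear: shear path 2×[35+2×94] = 2×223 mm, A_gv = 7136, A_nv = 2×(223 − 2.5×29)×16 = 4816 mm²; tension across gage: (95 − 1×29)×16 = 1056 mm². R_n = min(0.6×450×4816, 0.6×300×7136) + 1.0×450×1056 = min(1300.3, 1284.5) + 475.2 = 1759.7 kN. φR_n = 0.75 × 1759.7 = 1319.8 kN.
Governing: min(757.3, 1522.8, 1319.8) = 757.3 kN → bolt shear.

757.3 kN (bolt shear governs)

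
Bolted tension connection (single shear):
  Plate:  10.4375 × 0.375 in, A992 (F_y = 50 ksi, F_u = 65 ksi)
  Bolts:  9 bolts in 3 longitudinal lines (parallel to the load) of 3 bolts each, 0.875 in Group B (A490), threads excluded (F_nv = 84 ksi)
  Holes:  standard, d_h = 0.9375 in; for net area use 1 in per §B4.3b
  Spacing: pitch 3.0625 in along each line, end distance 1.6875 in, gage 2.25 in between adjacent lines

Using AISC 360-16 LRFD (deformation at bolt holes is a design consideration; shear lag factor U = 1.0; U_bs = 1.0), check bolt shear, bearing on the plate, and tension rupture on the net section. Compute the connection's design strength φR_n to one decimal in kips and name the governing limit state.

136.0 kips (net-section rupture governs)

Bolt shear: A_b = π(0.875)²/4 = 0.60132 in². φR_n = 0.75 × 84 × 0.60132 × 9 × 1 = 340.9 kips.
Bearing (0.375 in plate, F_u = 65 ksi): end bolts L_c = 1.6875 − 0.9375/2 = 1.21875, R_n = min(1.2×1.21875×0.375×65, 2.4×0.875×0.375×65) = 35.648 kips/bolt; interior L_c = 3.0625 − 0.9375 = 2.125, R_n = 51.188 kips/bolt. φR_n = 0.75 × (3×35.648 + 6×51.188) = 310.6 kips.
Tension rupture (net): A_n = (10.4375 − 3×1)×0.375 = 2.7891 in² (U = 1.0, A_e = A_n). φR_n = 0.75 × 65 × 2.7891 = 136.0 kips.
Governing: min(340.9, 310.6, 136.0) = 136.0 kips → net-section rupture.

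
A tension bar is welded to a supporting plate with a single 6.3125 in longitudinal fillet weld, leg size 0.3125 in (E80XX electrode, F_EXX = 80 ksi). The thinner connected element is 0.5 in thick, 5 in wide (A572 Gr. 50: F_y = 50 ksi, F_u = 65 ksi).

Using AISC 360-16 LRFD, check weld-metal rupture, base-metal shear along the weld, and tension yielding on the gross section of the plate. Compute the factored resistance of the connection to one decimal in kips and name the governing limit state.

Weld metal: throat = 0.707×0.3125 = 0.22094 in, L = 6.3125 in. φR_n = 0.75 × 0.6 × 80 × 0.22094 × 6.3125 = 50.2 kips.
Base metal shear (0.5 in plate): yield φR_n = 1.0×0.6×50×0.5×6.3125 = 94.7 kips; rupture φR_n = 0.75×0.6×65×0.5×6.3125 = 92.3 kips; take 92.3 kips (rupture).
Tension yield (gross): A_g = 5×0.5 = 2.5 in². φR_n = 0.90 × 50 × 2.5 = 112.5 kips.
Governing: min(50.2, 92.3, 112.5) = 50.2 kips → weld metal.

50.2 kips (weld metal governs)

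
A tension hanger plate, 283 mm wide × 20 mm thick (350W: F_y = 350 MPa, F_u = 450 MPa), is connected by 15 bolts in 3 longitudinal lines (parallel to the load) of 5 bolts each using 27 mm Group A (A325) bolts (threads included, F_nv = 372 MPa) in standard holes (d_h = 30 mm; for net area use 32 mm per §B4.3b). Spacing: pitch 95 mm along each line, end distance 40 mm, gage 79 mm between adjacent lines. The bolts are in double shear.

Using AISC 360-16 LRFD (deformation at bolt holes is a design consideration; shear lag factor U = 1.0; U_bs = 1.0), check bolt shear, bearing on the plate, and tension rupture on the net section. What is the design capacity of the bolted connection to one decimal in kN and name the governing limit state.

1262.3 kN (net-section rupture governs)

Bolt shear: A_b = π(27)²/4 = 572.56 mm². φR_n = 0.75 × 372 × 572.56 × 15 × 2 = 4792.3 kN.
Bearing (20 mm plate, F_u = 450 MPa): end bolts L_c = 40 − 30/2 = 25, R_n = min(1.2×25×20×450, 2.4×27×20×450) = 270 kN/bolt; interior L_c = 95 − 30 = 65, R_n = 583.2 kN/bolt. φR_n = 0.75 × (3×270 + 12×583.2) = 5856.3 kN.
Tension rupture (net): A_n = (283 − 3×32)×20 = 3740 mm² (U = 1.0, A_e = A_n). φR_n = 0.75 × 450 × 3740 = 1262.3 kN.
Governing: min(4792.3, 5856.3, 1262.3) = 1262.3 kN → net-section rupture.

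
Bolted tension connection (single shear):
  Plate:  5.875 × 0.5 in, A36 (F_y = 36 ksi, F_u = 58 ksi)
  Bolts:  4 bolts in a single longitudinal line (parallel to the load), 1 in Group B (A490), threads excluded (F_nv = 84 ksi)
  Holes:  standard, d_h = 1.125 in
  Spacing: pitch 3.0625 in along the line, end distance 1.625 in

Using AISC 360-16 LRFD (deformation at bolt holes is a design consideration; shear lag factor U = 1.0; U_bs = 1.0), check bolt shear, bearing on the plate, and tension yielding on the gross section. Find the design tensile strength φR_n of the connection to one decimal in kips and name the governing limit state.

95.2 kips (gross-section yield governs)

Bolt shear: A_b = π(1)²/4 = 0.7854 in². φR_n = 0.75 × 84 × 0.7854 × 4 × 1 = 197.9 kips.
Bearing (0.5 in plate, F_u = 58 ksi): end bolts L_c = 1.625 − 1.125/2 = 1.0625, R_n = min(1.2×1.0625×0.5×58, 2.4×1×0.5×58) = 36.975 kips/bolt; interior L_c = 3.0625 − 1.125 = 1.9375, R_n = 67.425 kips/bolt. φR_n = 0.75 × (1×36.975 + 3×67.425) = 179.4 kips.
Tension yield (gross): A_g = 5.875×0.5 = 2.9375 in². φR_n = 0.90 × 36 × 2.9375 = 95.2 kips.
Governing: min(197.9, 179.4, 95.2) = 95.2 kips → gross-section yield.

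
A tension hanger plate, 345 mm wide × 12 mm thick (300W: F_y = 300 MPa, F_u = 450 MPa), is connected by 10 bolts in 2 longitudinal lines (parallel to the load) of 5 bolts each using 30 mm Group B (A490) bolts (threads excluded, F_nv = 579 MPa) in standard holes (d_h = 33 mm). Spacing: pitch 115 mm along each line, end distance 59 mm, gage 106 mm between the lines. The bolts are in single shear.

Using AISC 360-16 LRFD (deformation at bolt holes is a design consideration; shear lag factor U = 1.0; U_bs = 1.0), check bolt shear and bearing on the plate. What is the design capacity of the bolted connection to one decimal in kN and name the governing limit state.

2745.9 kN (bearing governs)

Bolt shear: A_b = π(30)²/4 = 706.86 mm². φR_n = 0.75 × 579 × 706.86 × 10 × 1 = 3069.5 kN.
Bearing (12 mm plate, F_u = 450 MPa): end bolts L_c = 59 − 33/2 = 42.5, R_n = min(1.2×42.5×12×450, 2.4×30×12×450) = 275.4 kN/bolt; interior L_c = 115 − 33 = 82, R_n = 388.8 kN/bolt. φR_n = 0.75 × (2×275.4 + 8×388.8) = 2745.9 kN.
Governing: min(3069.5, 2745.9) = 2745.9 kN → bearing.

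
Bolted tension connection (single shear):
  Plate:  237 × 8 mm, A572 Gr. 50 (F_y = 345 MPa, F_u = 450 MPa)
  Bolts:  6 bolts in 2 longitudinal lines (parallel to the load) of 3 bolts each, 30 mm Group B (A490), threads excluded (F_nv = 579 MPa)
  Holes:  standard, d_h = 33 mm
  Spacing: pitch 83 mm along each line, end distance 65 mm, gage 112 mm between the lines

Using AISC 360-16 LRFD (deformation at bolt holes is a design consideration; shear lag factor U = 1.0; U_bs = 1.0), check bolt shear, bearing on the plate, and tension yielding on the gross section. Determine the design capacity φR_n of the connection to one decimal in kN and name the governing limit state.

588.7 kN (gross-section yield governs)

Bolt shear: A_b = π(30)²/4 = 706.86 mm². φR_n = 0.75 × 579 × 706.86 × 6 × 1 = 1841.7 kN.
Bearing (8 mm plate, F_u = 450 MPa): end bolts L_c = 65 − 33/2 = 48.5, R_n = min(1.2×48.5×8×450, 2.4×30×8×450) = 209.52 kN/bolt; interior L_c = 83 − 33 = 50, R_n = 216 kN/bolt. φR_n = 0.75 × (2×209.52 + 4×216) = 962.3 kN.
Tension yield (gross): A_g = 237×8 = 1896 mm². φR_n = 0.90 × 345 × 1896 = 588.7 kN.
Governing: min(1841.7, 962.3, 588.7) = 588.7 kN → gross-section yield.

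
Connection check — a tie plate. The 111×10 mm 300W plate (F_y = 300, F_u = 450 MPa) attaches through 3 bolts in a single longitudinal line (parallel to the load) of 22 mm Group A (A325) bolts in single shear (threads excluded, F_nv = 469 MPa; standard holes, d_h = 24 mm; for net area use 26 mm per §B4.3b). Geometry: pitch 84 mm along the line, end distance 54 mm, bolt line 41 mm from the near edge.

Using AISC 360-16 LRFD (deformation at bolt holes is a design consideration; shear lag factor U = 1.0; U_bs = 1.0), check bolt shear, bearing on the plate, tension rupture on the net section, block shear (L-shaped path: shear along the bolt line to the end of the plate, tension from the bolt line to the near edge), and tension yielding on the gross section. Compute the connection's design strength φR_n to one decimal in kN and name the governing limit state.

Bolt shear: A_b = π(22)²/4 = 380.13 mm². φR_n = 0.75 × 469 × 380.13 × 3 × 1 = 401.1 kN.
Bearing (10 mm plate, F_u = 450 MPa): end bolts L_c = 54 − 24/2 = 42, R_n = min(1.2×42×10×450, 2.4×22×10×450) = 226.8 kN/bolt; interior L_c = 84 − 24 = 60, R_n = 237.6 kN/bolt. φR_n = 0.75 × (1×226.8 + 2×237.6) = 526.5 kN.
Tension rupture (net): A_n = (111 − 1×26)×10 = 850 mm² (U = 1.0, A_e = A_n). φR_n = 0.75 × 450 × 850 = 286.9 kN.
Block shear: shear path 1×[54+2×84] = 1×222 mm, A_gv = 2220, A_nv = 1×(222 − 2.5×26)×10 = 1570 mm²; tension to near edge: (41 − 0.5×26)×10 = 280 mm². R_n = min(0.6×450×1570, 0.6×300×2220) + 1.0×450×280 = min(423.9, 399.6) + 126 = 525.6 kN. φR_n = 0.75 × 525.6 = 394.2 kN.
Tension yield (gross): A_g = 111×10 = 1110 mm². φR_n = 0.90 × 300 × 1110 = 299.7 kN.
Governing: min(401.1, 526.5, 286.9, 394.2, 299.7) = 286.9 kN → net-section rupture.

286.9 kN (net-section rupture governs)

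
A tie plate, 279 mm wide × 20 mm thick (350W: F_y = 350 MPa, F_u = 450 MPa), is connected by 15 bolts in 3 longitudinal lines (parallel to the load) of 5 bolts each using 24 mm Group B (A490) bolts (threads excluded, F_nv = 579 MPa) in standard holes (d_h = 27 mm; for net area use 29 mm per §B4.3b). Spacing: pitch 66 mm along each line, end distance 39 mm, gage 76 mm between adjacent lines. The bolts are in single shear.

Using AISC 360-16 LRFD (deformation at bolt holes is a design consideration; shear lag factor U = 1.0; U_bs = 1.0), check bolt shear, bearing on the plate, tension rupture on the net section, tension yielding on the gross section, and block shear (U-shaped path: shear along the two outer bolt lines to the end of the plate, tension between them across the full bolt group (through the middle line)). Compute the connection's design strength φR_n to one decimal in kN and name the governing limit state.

Bolt shear: A_b = π(24)²/4 = 452.39 mm². φR_n = 0.75 × 579 × 452.39 × 15 × 1 = 2946.8 kN.
Bearing (20 mm plate, F_u = 450 MPa): end bolts L_c = 39 − 27/2 = 25.5, R_n = min(1.2×25.5×20×450, 2.4×24×20×450) = 275.4 kN/bolt; interior L_c = 66 − 27 = 39, R_n = 421.2 kN/bolt. φR_n = 0.75 × (3×275.4 + 12×421.2) = 4410.5 kN.
Tension rupture (net): A_n = (279 − 3×29)×20 = 3840 mm² (U = 1.0, A_e = A_n). φR_n = 0.75 × 450 × 3840 = 1296.0 kN.
Tension yield (gross): A_g = 279×20 = 5580 mm². φR_n = 0.90 × 350 × 5580 = 1757.7 kN.
Block shear: shear path 2×[39+4×66] = 2×303 mm, A_gv = 12120, A_nv = 2×(303 − 4.5×29)×20 = 6900 mm²; tension across gage: (152 − 2×29)×20 = 1880 mm². R_n = min(0.6×450×6900, 0.6×350×12120) + 1.0×450×1880 = min(1863, 2545.2) + 846 = 2709 kN. φR_n = 0.75 × 2709 = 2031.8 kN.
Governing: min(2946.8, 4410.5, 1296.0, 1757.7, 2031.8) = 1296.0 kN → net-section rupture.

1296.0 kN (net-section rupture governs)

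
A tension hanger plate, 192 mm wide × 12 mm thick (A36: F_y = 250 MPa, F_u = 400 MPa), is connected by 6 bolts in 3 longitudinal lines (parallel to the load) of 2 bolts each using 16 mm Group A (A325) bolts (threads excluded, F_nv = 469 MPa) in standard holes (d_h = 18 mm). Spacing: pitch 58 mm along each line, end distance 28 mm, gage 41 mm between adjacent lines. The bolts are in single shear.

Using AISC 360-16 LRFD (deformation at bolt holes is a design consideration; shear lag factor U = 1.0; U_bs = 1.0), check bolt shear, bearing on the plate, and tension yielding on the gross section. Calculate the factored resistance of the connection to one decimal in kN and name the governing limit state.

Bolt shear: A_b = π(16)²/4 = 201.06 mm². φR_n = 0.75 × 469 × 201.06 × 6 × 1 = 424.3 kN.
Bearing (12 mm plate, F_u = 400 MPa): end bolts L_c = 28 − 18/2 = 19, R_n = min(1.2×19×12×400, 2.4×16×12×400) = 109.44 kN/bolt; interior L_c = 58 − 18 = 40, R_n = 184.32 kN/bolt. φR_n = 0.75 × (3×109.44 + 3×184.32) = 661.0 kN.
Tension yield (gross): A_g = 192×12 = 2304 mm². φR_n = 0.90 × 250 × 2304 = 518.4 kN.
Governing: min(424.3, 661.0, 518.4) = 424.3 kN → bolt shear.

424.3 kN (bolt shear governs)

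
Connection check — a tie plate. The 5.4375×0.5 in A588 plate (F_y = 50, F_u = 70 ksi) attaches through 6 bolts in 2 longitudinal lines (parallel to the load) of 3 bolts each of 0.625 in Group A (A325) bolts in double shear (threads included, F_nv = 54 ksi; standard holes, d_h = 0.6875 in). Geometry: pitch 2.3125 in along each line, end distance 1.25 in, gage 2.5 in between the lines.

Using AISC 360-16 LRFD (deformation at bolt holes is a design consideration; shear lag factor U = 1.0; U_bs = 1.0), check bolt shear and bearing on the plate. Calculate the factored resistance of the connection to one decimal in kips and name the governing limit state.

Bolt shear: A_b = π(0.625)²/4 = 0.3068 in². φR_n = 0.75 × 54 × 0.3068 × 6 × 2 = 149.1 kips.
Bearing (0.5 in plate, F_u = 70 ksi): end bolts L_c = 1.25 − 0.6875/2 = 0.90625, R_n = min(1.2×0.90625×0.5×70, 2.4×0.625×0.5×70) = 38.063 kips/bolt; interior L_c = 2.3125 − 0.6875 = 1.625, R_n = 52.5 kips/bolt. φR_n = 0.75 × (2×38.063 + 4×52.5) = 214.6 kips.
Governing: min(149.1, 214.6) = 149.1 kips → bolt shear.

149.1 kips (bolt shear governs)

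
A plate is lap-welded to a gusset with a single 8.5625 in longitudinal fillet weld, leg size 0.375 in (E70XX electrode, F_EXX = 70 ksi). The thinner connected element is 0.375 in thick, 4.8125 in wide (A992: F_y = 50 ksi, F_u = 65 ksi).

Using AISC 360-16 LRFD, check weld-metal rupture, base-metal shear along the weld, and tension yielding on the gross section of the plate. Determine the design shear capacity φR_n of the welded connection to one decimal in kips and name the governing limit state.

71.5 kips (weld metal governs)

Weld metal: throat = 0.707×0.375 = 0.26513 in, L = 8.5625 in. φR_n = 0.75 × 0.6 × 70 × 0.26513 × 8.5625 = 71.5 kips.
Base metal shear (0.375 in plate): yield φR_n = 1.0×0.6×50×0.375×8.5625 = 96.3 kips; rupture φR_n = 0.75×0.6×65×0.375×8.5625 = 93.9 kips; take 93.9 kips (rupture).
Tension yield (gross): A_g = 4.8125×0.375 = 1.8047 in². φR_n = 0.90 × 50 × 1.8047 = 81.2 kips.
Governing: min(71.5, 93.9, 81.2) = 71.5 kips → weld metal.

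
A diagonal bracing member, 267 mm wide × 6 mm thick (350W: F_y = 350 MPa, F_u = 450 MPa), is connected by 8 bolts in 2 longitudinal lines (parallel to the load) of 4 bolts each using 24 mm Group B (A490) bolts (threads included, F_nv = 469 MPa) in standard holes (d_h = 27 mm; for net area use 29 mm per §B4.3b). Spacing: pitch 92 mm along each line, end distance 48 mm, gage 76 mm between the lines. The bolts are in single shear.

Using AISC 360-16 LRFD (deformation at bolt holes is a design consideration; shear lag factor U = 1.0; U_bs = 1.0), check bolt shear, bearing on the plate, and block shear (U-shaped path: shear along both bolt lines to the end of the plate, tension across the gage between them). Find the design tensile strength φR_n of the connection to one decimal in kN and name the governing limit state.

Bolt shear: A_b = π(24)²/4 = 452.39 mm². φR_n = 0.75 × 469 × 452.39 × 8 × 1 = 1273.0 kN.
Bearing (6 mm plate, F_u = 450 MPa): end bolts L_c = 48 − 27/2 = 34.5, R_n = min(1.2×34.5×6×450, 2.4×24×6×450) = 111.78 kN/bolt; interior L_c = 92 − 27 = 65, R_n = 155.52 kN/bolt. φR_n = 0.75 × (2×111.78 + 6×155.52) = 867.5 kN.
Block shear: shear path 2×[48+3×92] = 2×324 mm, A_gv = 3888, A_nv = 2×(324 − 3.5×29)×6 = 2670 mm²; tension across gage: (76 − 1×29)×6 = 282 mm². R_n = min(0.6×450×2670, 0.6×350×3888) + 1.0×450×282 = min(720.9, 816.48) + 126.9 = 847.8 kN. φR_n = 0.75 × 847.8 = 635.9 kN.
Governing: min(1273.0, 867.5, 635.9) = 635.9 kN → block shear.

635.9 kN (block shear governs)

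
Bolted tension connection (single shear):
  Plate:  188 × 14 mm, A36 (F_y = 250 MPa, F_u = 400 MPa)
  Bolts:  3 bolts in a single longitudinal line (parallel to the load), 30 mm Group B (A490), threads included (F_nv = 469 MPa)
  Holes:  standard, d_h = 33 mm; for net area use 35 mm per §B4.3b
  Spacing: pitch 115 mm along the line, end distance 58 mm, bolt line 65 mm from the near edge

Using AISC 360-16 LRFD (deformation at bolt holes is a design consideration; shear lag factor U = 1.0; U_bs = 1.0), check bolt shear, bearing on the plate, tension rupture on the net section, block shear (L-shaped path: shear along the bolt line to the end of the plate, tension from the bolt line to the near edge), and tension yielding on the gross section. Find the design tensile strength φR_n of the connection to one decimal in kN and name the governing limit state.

Bolt shear: A_b = π(30)²/4 = 706.86 mm². φR_n = 0.75 × 469 × 706.86 × 3 × 1 = 745.9 kN.
Bearing (14 mm plate, F_u = 400 MPa): end bolts L_c = 58 − 33/2 = 41.5, R_n = min(1.2×41.5×14×400, 2.4×30×14×400) = 278.88 kN/bolt; interior L_c = 115 − 33 = 82, R_n = 403.2 kN/bolt. φR_n = 0.75 × (1×278.88 + 2×403.2) = 814.0 kN.
Tension rupture (net): A_n = (188 − 1×35)×14 = 2142 mm² (U = 1.0, A_e = A_n). φR_n = 0.75 × 400 × 2142 = 642.6 kN.
Block shear: shear path 1×[58+2×115] = 1×288 mm, A_gv = 4032, A_nv = 1×(288 − 2.5×35)×14 = 2807 mm²; tension to near edge: (65 − 0.5×35)×14 = 665 mm². R_n = min(0.6×400×2807, 0.6×250×4032) + 1.0×400×665 = min(673.68, 604.8) + 266 = 870.8 kN. φR_n = 0.75 × 870.8 = 653.1 kN.
Tension yield (gross): A_g = 188×14 = 2632 mm². φR_n = 0.90 × 250 × 2632 = 592.2 kN.
Governing: min(745.9, 814.0, 642.6, 653.1, 592.2) = 592.2 kN → gross-section yield.

592.2 kN (gross-section yield governs)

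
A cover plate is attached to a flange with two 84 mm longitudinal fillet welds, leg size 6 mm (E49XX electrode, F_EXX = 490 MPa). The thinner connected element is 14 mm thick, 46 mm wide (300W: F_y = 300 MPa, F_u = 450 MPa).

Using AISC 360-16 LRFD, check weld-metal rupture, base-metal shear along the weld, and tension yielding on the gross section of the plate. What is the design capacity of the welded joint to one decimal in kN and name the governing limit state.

157.1 kN (weld metal governs)

Weld metal: throat = 0.707×6 = 4.242 mm, L = 2×84 = 168 mm. φR_n = 0.75 × 0.6 × 490 × 4.242 × 168 = 157.1 kN.
Base metal shear (14 mm plate): yield φR_n = 1.0×0.6×300×14×168 = 423.4 kN; rupture φR_n = 0.75×0.6×450×14×168 = 476.3 kN; take 423.4 kN (yield).
Tension yield (gross): A_g = 46×14 = 644 mm². φR_n = 0.90 × 300 × 644 = 173.9 kN.
Governing: min(157.1, 423.4, 173.9) = 157.1 kN → weld metal.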